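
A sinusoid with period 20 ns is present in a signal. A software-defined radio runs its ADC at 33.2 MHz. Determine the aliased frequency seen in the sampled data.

16.4 MHz

T = 20 ns → f = 1/T = 50 MHz.
50 MHz mod fs = 16.8 MHz.
16.8 MHz > fs/2 = 16.6 MHz, folds to fs − 16.8 MHz = 16.4 MHz.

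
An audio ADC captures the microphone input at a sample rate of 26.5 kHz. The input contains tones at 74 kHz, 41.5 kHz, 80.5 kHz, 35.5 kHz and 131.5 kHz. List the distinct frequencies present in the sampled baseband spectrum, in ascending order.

1 kHz, 5.5 kHz, 9 kHz, 11.5 kHz

fs/2 = 13.25 kHz.
74 kHz mod fs = 21 kHz.
21 kHz > fs/2 = 13.25 kHz, folds to fs − 21 kHz = 5.5 kHz.
41.5 kHz mod fs = 15 kHz.
15 kHz > fs/2 = 13.25 kHz, folds to fs − 15 kHz = 11.5 kHz.
80.5 kHz mod fs = 1 kHz.
1 kHz ≤ fs/2 = 13.25 kHz, appears at 1 kHz.
35.5 kHz mod fs = 9 kHz.
9 kHz ≤ fs/2 = 13.25 kHz, appears at 9 kHz.
131.5 kHz mod fs = 25.5 kHz.
25.5 kHz > fs/2 = 13.25 kHz, folds to fs − 25.5 kHz = 1 kHz.
Distinct values: {1 kHz, 5.5 kHz, 9 kHz, 11.5 kHz}.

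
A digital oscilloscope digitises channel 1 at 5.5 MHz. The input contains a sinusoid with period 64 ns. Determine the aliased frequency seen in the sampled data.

T = 64 ns → f = 1/T = 15.625 MHz.
15.625 MHz mod fs = 4.625 MHz.
4.625 MHz > fs/2 = 2.75 MHz, folds to fs − 4.625 MHz = 0.875 MHz.

0.875 MHz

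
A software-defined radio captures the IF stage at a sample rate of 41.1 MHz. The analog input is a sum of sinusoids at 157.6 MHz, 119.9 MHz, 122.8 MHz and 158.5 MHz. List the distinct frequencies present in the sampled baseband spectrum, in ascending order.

0.5 MHz, 3.4 MHz, 5.9 MHz, 6.8 MHz

fs/2 = 20.55 MHz.
157.6 MHz mod fs = 34.3 MHz.
34.3 MHz > fs/2 = 20.55 MHz, folds to fs − 34.3 MHz = 6.8 MHz.
119.9 MHz mod fs = 37.7 MHz.
37.7 MHz > fs/2 = 20.55 MHz, folds to fs − 37.7 MHz = 3.4 MHz.
122.8 MHz mod fs = 40.6 MHz.
40.6 MHz > fs/2 = 20.55 MHz, folds to fs − 40.6 MHz = 0.5 MHz.
158.5 MHz mod fs = 35.2 MHz.
35.2 MHz > fs/2 = 20.55 MHz, folds to fs − 35.2 MHz = 5.9 MHz.
Distinct values: {0.5 MHz, 3.4 MHz, 5.9 MHz, 6.8 MHz}.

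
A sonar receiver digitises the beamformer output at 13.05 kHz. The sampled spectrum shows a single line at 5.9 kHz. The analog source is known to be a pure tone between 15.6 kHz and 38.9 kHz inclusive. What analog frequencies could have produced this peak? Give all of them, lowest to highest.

18.95 kHz, 20.2 kHz, 32 kHz, 33.25 kHz

Frequencies that alias to 5.9 kHz are k·fs ± 5.9 kHz for integer k ≥ 0.
k=0: 5.9 kHz.
k=1: 7.15 kHz, 18.95 kHz.
k=2: 20.2 kHz, 32 kHz.
k=3: 33.25 kHz, 45.05 kHz.
k=4: 46.3 kHz, 58.1 kHz.
Within [15.6 kHz, 38.9 kHz]: 18.95 kHz, 20.2 kHz, 32 kHz, 33.25 kHz.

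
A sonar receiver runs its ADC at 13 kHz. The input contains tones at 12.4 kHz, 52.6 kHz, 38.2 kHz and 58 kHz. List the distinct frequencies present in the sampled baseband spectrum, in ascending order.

fs/2 = 6.5 kHz.
12.4 kHz > fs/2 = 6.5 kHz, folds to fs − 12.4 kHz = 0.6 kHz.
52.6 kHz mod fs = 0.6 kHz.
0.6 kHz ≤ fs/2 = 6.5 kHz, appears at 0.6 kHz.
38.2 kHz mod fs = 12.2 kHz.
12.2 kHz > fs/2 = 6.5 kHz, folds to fs − 12.2 kHz = 0.8 kHz.
58 kHz mod fs = 6 kHz.
6 kHz ≤ fs/2 = 6.5 kHz, appears at 6 kHz.
Distinct values: {0.6 kHz, 0.8 kHz, 6 kHz}.

0.6 kHz, 0.8 kHz, 6 kHz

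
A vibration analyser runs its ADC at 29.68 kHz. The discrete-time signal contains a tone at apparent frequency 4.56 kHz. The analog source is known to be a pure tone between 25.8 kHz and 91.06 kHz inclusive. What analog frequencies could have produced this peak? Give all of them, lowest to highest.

Frequencies that alias to 4.56 kHz are k·fs ± 4.56 kHz for integer k ≥ 0.
k=0: 4.56 kHz.
k=1: 25.12 kHz, 34.24 kHz.
k=2: 54.8 kHz, 63.92 kHz.
k=3: 84.48 kHz, 93.6 kHz.
k=4: 114.16 kHz, 123.28 kHz.
Within [25.8 kHz, 91.06 kHz]: 34.24 kHz, 54.8 kHz, 63.92 kHz, 84.48 kHz.

34.24 kHz, 54.8 kHz, 63.92 kHz, 84.48 kHz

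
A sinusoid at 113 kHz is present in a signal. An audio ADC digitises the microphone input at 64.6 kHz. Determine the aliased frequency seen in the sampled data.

113 kHz mod fs = 48.4 kHz.
48.4 kHz > fs/2 = 32.3 kHz, folds to fs − 48.4 kHz = 16.2 kHz.

16.2 kHz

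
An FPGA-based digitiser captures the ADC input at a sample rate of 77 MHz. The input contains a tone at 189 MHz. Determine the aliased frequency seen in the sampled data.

35 MHz

189 MHz mod fs = 35 MHz.
35 MHz ≤ fs/2 = 38.5 MHz, appears at 35 MHz.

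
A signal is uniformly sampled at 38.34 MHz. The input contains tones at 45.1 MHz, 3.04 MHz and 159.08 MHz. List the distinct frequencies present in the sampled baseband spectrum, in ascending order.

fs/2 = 19.17 MHz.
45.1 MHz mod fs = 6.76 MHz.
6.76 MHz ≤ fs/2 = 19.17 MHz, appears at 6.76 MHz.
3.04 MHz ≤ fs/2 = 19.17 MHz, passes unchanged.
159.08 MHz mod fs = 5.72 MHz.
5.72 MHz ≤ fs/2 = 19.17 MHz, appears at 5.72 MHz.
Distinct values: {3.04 MHz, 5.72 MHz, 6.76 MHz}.

3.04 MHz, 5.72 MHz, 6.76 MHz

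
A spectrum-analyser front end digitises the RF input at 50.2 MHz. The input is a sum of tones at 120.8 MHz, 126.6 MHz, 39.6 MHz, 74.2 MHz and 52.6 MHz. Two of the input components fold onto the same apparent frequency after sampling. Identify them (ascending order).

fs/2 = 25.1 MHz.
120.8 MHz mod fs = 20.4 MHz.
20.4 MHz ≤ fs/2 = 25.1 MHz, appears at 20.4 MHz.
126.6 MHz mod fs = 26.2 MHz.
26.2 MHz > fs/2 = 25.1 MHz, folds to fs − 26.2 MHz = 24 MHz.
39.6 MHz > fs/2 = 25.1 MHz, folds to fs − 39.6 MHz = 10.6 MHz.
74.2 MHz mod fs = 24 MHz.
24 MHz ≤ fs/2 = 25.1 MHz, appears at 24 MHz.
52.6 MHz mod fs = 2.4 MHz.
2.4 MHz ≤ fs/2 = 25.1 MHz, appears at 2.4 MHz.
74.2 MHz and 126.6 MHz both map to 24 MHz.

74.2 MHz, 126.6 MHz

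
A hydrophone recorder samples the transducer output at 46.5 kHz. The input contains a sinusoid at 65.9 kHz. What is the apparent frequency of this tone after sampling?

65.9 kHz mod fs = 19.4 kHz.
19.4 kHz ≤ fs/2 = 23.25 kHz, appears at 19.4 kHz.

19.4 kHz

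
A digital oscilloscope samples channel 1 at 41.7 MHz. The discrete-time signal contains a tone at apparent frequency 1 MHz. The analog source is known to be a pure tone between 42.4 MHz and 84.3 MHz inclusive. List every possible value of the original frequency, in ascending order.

42.7 MHz, 82.4 MHz

Frequencies that alias to 1 MHz are k·fs ± 1 MHz for integer k ≥ 0.
k=0: 1 MHz.
k=1: 40.7 MHz, 42.7 MHz.
k=2: 82.4 MHz, 84.4 MHz.
k=3: 124.1 MHz, 126.1 MHz.
Within [42.4 MHz, 84.3 MHz]: 42.7 MHz, 82.4 MHz.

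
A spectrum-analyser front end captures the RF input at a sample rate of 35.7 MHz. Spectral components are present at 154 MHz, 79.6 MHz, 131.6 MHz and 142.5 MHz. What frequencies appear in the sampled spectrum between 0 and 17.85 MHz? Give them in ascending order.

0.3 MHz, 8.2 MHz, 11.2 MHz

fs/2 = 17.85 MHz.
154 MHz mod fs = 11.2 MHz.
11.2 MHz ≤ fs/2 = 17.85 MHz, appears at 11.2 MHz.
79.6 MHz mod fs = 8.2 MHz.
8.2 MHz ≤ fs/2 = 17.85 MHz, appears at 8.2 MHz.
131.6 MHz mod fs = 24.5 MHz.
24.5 MHz > fs/2 = 17.85 MHz, folds to fs − 24.5 MHz = 11.2 MHz.
142.5 MHz mod fs = 35.4 MHz.
35.4 MHz > fs/2 = 17.85 MHz, folds to fs − 35.4 MHz = 0.3 MHz.
Distinct values: {0.3 MHz, 8.2 MHz, 11.2 MHz}.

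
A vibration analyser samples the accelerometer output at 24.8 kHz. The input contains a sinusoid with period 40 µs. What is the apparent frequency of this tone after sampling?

T = 40 µs → f = 1/T = 25 kHz.
25 kHz mod fs = 0.2 kHz.
0.2 kHz ≤ fs/2 = 12.4 kHz, appears at 0.2 kHz.

0.2 kHz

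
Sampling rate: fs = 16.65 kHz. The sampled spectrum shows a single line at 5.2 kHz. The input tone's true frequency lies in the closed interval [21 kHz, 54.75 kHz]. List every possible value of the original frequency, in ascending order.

21.85 kHz, 28.1 kHz, 38.5 kHz, 44.75 kHz

Frequencies that alias to 5.2 kHz are k·fs ± 5.2 kHz for integer k ≥ 0.
k=0: 5.2 kHz.
k=1: 11.45 kHz, 21.85 kHz.
k=2: 28.1 kHz, 38.5 kHz.
k=3: 44.75 kHz, 55.15 kHz.
k=4: 61.4 kHz, 71.8 kHz.
Within [21 kHz, 54.75 kHz]: 21.85 kHz, 28.1 kHz, 38.5 kHz, 44.75 kHz.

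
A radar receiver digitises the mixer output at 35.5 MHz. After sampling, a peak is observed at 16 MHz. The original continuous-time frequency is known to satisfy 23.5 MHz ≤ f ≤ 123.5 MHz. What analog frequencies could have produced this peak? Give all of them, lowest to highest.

Frequencies that alias to 16 MHz are k·fs ± 16 MHz for integer k ≥ 0.
k=0: 16 MHz.
k=1: 19.5 MHz, 51.5 MHz.
k=2: 55 MHz, 87 MHz.
k=3: 90.5 MHz, 122.5 MHz.
k=4: 126 MHz, 158 MHz.
Within [23.5 MHz, 123.5 MHz]: 51.5 MHz, 55 MHz, 87 MHz, 90.5 MHz, 122.5 MHz.

51.5 MHz, 55 MHz, 87 MHz, 90.5 MHz, 122.5 MHz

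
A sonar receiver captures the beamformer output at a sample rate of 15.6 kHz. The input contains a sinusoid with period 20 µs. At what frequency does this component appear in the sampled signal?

T = 20 µs → f = 1/T = 50 kHz.
50 kHz mod fs = 3.2 kHz.
3.2 kHz ≤ fs/2 = 7.8 kHz, appears at 3.2 kHz.

3.2 kHz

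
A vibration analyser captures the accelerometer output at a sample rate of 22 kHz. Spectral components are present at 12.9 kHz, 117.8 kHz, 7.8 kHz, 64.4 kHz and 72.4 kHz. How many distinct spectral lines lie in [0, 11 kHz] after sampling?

fs/2 = 11 kHz.
12.9 kHz > fs/2 = 11 kHz, folds to fs − 12.9 kHz = 9.1 kHz.
117.8 kHz mod fs = 7.8 kHz.
7.8 kHz ≤ fs/2 = 11 kHz, appears at 7.8 kHz.
7.8 kHz ≤ fs/2 = 11 kHz, passes unchanged.
64.4 kHz mod fs = 20.4 kHz.
20.4 kHz > fs/2 = 11 kHz, folds to fs − 20.4 kHz = 1.6 kHz.
72.4 kHz mod fs = 6.4 kHz.
6.4 kHz ≤ fs/2 = 11 kHz, appears at 6.4 kHz.
Distinct values: {1.6 kHz, 6.4 kHz, 7.8 kHz, 9.1 kHz} → 4.

4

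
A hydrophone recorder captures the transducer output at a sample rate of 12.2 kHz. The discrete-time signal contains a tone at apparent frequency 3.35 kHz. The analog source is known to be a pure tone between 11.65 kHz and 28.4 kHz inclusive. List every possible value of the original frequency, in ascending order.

Frequencies that alias to 3.35 kHz are k·fs ± 3.35 kHz for integer k ≥ 0.
k=0: 3.35 kHz.
k=1: 8.85 kHz, 15.55 kHz.
k=2: 21.05 kHz, 27.75 kHz.
k=3: 33.25 kHz, 39.95 kHz.
Within [11.65 kHz, 28.4 kHz]: 15.55 kHz, 21.05 kHz, 27.75 kHz.

15.55 kHz, 21.05 kHz, 27.75 kHz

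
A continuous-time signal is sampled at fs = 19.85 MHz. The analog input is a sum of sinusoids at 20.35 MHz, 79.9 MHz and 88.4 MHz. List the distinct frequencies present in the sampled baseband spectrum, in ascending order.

fs/2 = 9.925 MHz.
20.35 MHz mod fs = 0.5 MHz.
0.5 MHz ≤ fs/2 = 9.925 MHz, appears at 0.5 MHz.
79.9 MHz mod fs = 0.5 MHz.
0.5 MHz ≤ fs/2 = 9.925 MHz, appears at 0.5 MHz.
88.4 MHz mod fs = 9 MHz.
9 MHz ≤ fs/2 = 9.925 MHz, appears at 9 MHz.
Distinct values: {0.5 MHz, 9 MHz}.

0.5 MHz, 9 MHz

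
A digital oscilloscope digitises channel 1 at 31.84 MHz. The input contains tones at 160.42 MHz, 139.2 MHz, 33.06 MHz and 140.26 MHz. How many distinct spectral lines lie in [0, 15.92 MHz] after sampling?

fs/2 = 15.92 MHz.
160.42 MHz mod fs = 1.22 MHz.
1.22 MHz ≤ fs/2 = 15.92 MHz, appears at 1.22 MHz.
139.2 MHz mod fs = 11.84 MHz.
11.84 MHz ≤ fs/2 = 15.92 MHz, appears at 11.84 MHz.
33.06 MHz mod fs = 1.22 MHz.
1.22 MHz ≤ fs/2 = 15.92 MHz, appears at 1.22 MHz.
140.26 MHz mod fs = 12.9 MHz.
12.9 MHz ≤ fs/2 = 15.92 MHz, appears at 12.9 MHz.
Distinct values: {1.22 MHz, 11.84 MHz, 12.9 MHz} → 3.

3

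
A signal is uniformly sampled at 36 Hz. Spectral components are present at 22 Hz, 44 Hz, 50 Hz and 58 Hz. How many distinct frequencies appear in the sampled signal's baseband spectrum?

fs/2 = 18 Hz.
22 Hz > fs/2 = 18 Hz, folds to fs − 22 Hz = 14 Hz.
44 Hz mod fs = 8 Hz.
8 Hz ≤ fs/2 = 18 Hz, appears at 8 Hz.
50 Hz mod fs = 14 Hz.
14 Hz ≤ fs/2 = 18 Hz, appears at 14 Hz.
58 Hz mod fs = 22 Hz.
22 Hz > fs/2 = 18 Hz, folds to fs − 22 Hz = 14 Hz.
Distinct values: {8 Hz, 14 Hz} → 2.

2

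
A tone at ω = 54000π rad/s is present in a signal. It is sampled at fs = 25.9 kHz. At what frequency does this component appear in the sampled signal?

ω = 54000π rad/s → f = ω/(2π) = 27000 Hz = 27 kHz.
27 kHz mod fs = 1.1 kHz.
1.1 kHz ≤ fs/2 = 12.95 kHz, appears at 1.1 kHz.

1.1 kHz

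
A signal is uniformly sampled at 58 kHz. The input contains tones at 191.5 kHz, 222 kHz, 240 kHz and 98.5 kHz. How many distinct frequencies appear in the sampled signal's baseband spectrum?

3

fs/2 = 29 kHz.
191.5 kHz mod fs = 17.5 kHz.
17.5 kHz ≤ fs/2 = 29 kHz, appears at 17.5 kHz.
222 kHz mod fs = 48 kHz.
48 kHz > fs/2 = 29 kHz, folds to fs − 48 kHz = 10 kHz.
240 kHz mod fs = 8 kHz.
8 kHz ≤ fs/2 = 29 kHz, appears at 8 kHz.
98.5 kHz mod fs = 40.5 kHz.
40.5 kHz > fs/2 = 29 kHz, folds to fs − 40.5 kHz = 17.5 kHz.
Distinct values: {8 kHz, 10 kHz, 17.5 kHz} → 3.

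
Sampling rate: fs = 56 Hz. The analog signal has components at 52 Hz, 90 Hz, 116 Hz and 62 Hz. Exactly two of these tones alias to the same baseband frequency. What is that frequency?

fs/2 = 28 Hz.
52 Hz > fs/2 = 28 Hz, folds to fs − 52 Hz = 4 Hz.
90 Hz mod fs = 34 Hz.
34 Hz > fs/2 = 28 Hz, folds to fs − 34 Hz = 22 Hz.
116 Hz mod fs = 4 Hz.
4 Hz ≤ fs/2 = 28 Hz, appears at 4 Hz.
62 Hz mod fs = 6 Hz.
6 Hz ≤ fs/2 = 28 Hz, appears at 6 Hz.
52 Hz and 116 Hz both map to 4 Hz.

4 Hz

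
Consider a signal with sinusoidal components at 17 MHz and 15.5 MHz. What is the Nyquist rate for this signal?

34 MHz

Highest-frequency component: 17 MHz.
Nyquist rate = 2 × 17 MHz = 34 MHz.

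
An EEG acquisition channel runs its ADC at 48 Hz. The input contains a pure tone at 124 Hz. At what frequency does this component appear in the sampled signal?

20 Hz

124 Hz mod fs = 28 Hz.
28 Hz > fs/2 = 24 Hz, folds to fs − 28 Hz = 20 Hz.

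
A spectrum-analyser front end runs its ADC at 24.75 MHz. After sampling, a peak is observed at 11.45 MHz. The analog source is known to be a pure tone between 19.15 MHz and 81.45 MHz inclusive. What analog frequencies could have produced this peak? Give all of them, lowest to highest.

Frequencies that alias to 11.45 MHz are k·fs ± 11.45 MHz for integer k ≥ 0.
k=0: 11.45 MHz.
k=1: 13.3 MHz, 36.2 MHz.
k=2: 38.05 MHz, 60.95 MHz.
k=3: 62.8 MHz, 85.7 MHz.
k=4: 87.55 MHz, 110.45 MHz.
Within [19.15 MHz, 81.45 MHz]: 36.2 MHz, 38.05 MHz, 60.95 MHz, 62.8 MHz.

36.2 MHz, 38.05 MHz, 60.95 MHz, 62.8 MHz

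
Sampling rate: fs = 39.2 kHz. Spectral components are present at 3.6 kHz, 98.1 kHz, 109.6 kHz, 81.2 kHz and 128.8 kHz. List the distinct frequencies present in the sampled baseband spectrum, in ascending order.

fs/2 = 19.6 kHz.
3.6 kHz ≤ fs/2 = 19.6 kHz, passes unchanged.
98.1 kHz mod fs = 19.7 kHz.
19.7 kHz > fs/2 = 19.6 kHz, folds to fs − 19.7 kHz = 19.5 kHz.
109.6 kHz mod fs = 31.2 kHz.
31.2 kHz > fs/2 = 19.6 kHz, folds to fs − 31.2 kHz = 8 kHz.
81.2 kHz mod fs = 2.8 kHz.
2.8 kHz ≤ fs/2 = 19.6 kHz, appears at 2.8 kHz.
128.8 kHz mod fs = 11.2 kHz.
11.2 kHz ≤ fs/2 = 19.6 kHz, appears at 11.2 kHz.
Distinct values: {2.8 kHz, 3.6 kHz, 8 kHz, 11.2 kHz, 19.5 kHz}.

2.8 kHz, 3.6 kHz, 8 kHz, 11.2 kHz, 19.5 kHz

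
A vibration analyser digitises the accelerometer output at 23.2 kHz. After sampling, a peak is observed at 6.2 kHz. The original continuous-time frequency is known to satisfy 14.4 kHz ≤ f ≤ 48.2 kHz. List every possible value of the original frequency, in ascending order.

Frequencies that alias to 6.2 kHz are k·fs ± 6.2 kHz for integer k ≥ 0.
k=0: 6.2 kHz.
k=1: 17 kHz, 29.4 kHz.
k=2: 40.2 kHz, 52.6 kHz.
k=3: 63.4 kHz, 75.8 kHz.
Within [14.4 kHz, 48.2 kHz]: 17 kHz, 29.4 kHz, 40.2 kHz.

17 kHz, 29.4 kHz, 40.2 kHz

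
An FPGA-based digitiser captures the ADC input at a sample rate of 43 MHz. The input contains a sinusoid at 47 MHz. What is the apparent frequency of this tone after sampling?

47 MHz mod fs = 4 MHz.
4 MHz ≤ fs/2 = 21.5 MHz, appears at 4 MHz.

4 MHz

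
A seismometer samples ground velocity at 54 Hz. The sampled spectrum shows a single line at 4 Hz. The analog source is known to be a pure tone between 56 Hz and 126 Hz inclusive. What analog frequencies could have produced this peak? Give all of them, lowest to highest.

Frequencies that alias to 4 Hz are k·fs ± 4 Hz for integer k ≥ 0.
k=0: 4 Hz.
k=1: 50 Hz, 58 Hz.
k=2: 104 Hz, 112 Hz.
k=3: 158 Hz, 166 Hz.
Within [56 Hz, 126 Hz]: 58 Hz, 104 Hz, 112 Hz.

58 Hz, 104 Hz, 112 Hz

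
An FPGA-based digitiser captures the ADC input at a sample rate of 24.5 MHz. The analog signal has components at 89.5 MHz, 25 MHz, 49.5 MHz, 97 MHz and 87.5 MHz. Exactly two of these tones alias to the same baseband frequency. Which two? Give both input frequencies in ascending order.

25 MHz, 49.5 MHz

fs/2 = 12.25 MHz.
89.5 MHz mod fs = 16 MHz.
16 MHz > fs/2 = 12.25 MHz, folds to fs − 16 MHz = 8.5 MHz.
25 MHz mod fs = 0.5 MHz.
0.5 MHz ≤ fs/2 = 12.25 MHz, appears at 0.5 MHz.
49.5 MHz mod fs = 0.5 MHz.
0.5 MHz ≤ fs/2 = 12.25 MHz, appears at 0.5 MHz.
97 MHz mod fs = 23.5 MHz.
23.5 MHz > fs/2 = 12.25 MHz, folds to fs − 23.5 MHz = 1 MHz.
87.5 MHz mod fs = 14 MHz.
14 MHz > fs/2 = 12.25 MHz, folds to fs − 14 MHz = 10.5 MHz.
25 MHz and 49.5 MHz both map to 0.5 MHz.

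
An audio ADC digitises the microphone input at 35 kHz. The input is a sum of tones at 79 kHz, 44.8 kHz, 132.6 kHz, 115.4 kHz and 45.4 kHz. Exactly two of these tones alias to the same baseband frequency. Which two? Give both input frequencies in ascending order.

fs/2 = 17.5 kHz.
79 kHz mod fs = 9 kHz.
9 kHz ≤ fs/2 = 17.5 kHz, appears at 9 kHz.
44.8 kHz mod fs = 9.8 kHz.
9.8 kHz ≤ fs/2 = 17.5 kHz, appears at 9.8 kHz.
132.6 kHz mod fs = 27.6 kHz.
27.6 kHz > fs/2 = 17.5 kHz, folds to fs − 27.6 kHz = 7.4 kHz.
115.4 kHz mod fs = 10.4 kHz.
10.4 kHz ≤ fs/2 = 17.5 kHz, appears at 10.4 kHz.
45.4 kHz mod fs = 10.4 kHz.
10.4 kHz ≤ fs/2 = 17.5 kHz, appears at 10.4 kHz.
45.4 kHz and 115.4 kHz both map to 10.4 kHz.

45.4 kHz, 115.4 kHz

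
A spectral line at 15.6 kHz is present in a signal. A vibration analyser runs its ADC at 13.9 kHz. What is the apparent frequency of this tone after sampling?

1.7 kHz

15.6 kHz mod fs = 1.7 kHz.
1.7 kHz ≤ fs/2 = 6.95 kHz, appears at 1.7 kHz.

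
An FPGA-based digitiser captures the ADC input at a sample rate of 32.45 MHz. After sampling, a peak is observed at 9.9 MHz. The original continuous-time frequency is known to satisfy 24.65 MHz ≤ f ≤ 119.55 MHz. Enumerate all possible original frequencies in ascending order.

42.35 MHz, 55 MHz, 74.8 MHz, 87.45 MHz, 107.25 MHz

Frequencies that alias to 9.9 MHz are k·fs ± 9.9 MHz for integer k ≥ 0.
k=0: 9.9 MHz.
k=1: 22.55 MHz, 42.35 MHz.
k=2: 55 MHz, 74.8 MHz.
k=3: 87.45 MHz, 107.25 MHz.
k=4: 119.9 MHz, 139.7 MHz.
Within [24.65 MHz, 119.55 MHz]: 42.35 MHz, 55 MHz, 74.8 MHz, 87.45 MHz, 107.25 MHz.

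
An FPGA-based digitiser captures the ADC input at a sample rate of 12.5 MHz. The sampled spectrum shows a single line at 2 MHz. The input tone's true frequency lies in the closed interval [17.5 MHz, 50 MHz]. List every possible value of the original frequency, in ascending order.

Frequencies that alias to 2 MHz are k·fs ± 2 MHz for integer k ≥ 0.
k=0: 2 MHz.
k=1: 10.5 MHz, 14.5 MHz.
k=2: 23 MHz, 27 MHz.
k=3: 35.5 MHz, 39.5 MHz.
k=4: 48 MHz, 52 MHz.
k=5: 60.5 MHz, 64.5 MHz.
Within [17.5 MHz, 50 MHz]: 23 MHz, 27 MHz, 35.5 MHz, 39.5 MHz, 48 MHz.

23 MHz, 27 MHz, 35.5 MHz, 39.5 MHz, 48 MHz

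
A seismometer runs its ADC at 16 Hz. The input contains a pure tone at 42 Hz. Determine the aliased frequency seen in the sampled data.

42 Hz mod fs = 10 Hz.
10 Hz > fs/2 = 8 Hz, folds to fs − 10 Hz = 6 Hz.

6 Hz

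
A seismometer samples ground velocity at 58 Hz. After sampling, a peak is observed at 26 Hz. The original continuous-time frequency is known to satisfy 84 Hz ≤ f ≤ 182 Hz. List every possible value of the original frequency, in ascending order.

84 Hz, 90 Hz, 142 Hz, 148 Hz

Frequencies that alias to 26 Hz are k·fs ± 26 Hz for integer k ≥ 0.
k=0: 26 Hz.
k=1: 32 Hz, 84 Hz.
k=2: 90 Hz, 142 Hz.
k=3: 148 Hz, 200 Hz.
k=4: 206 Hz, 258 Hz.
Within [84 Hz, 182 Hz]: 84 Hz, 90 Hz, 142 Hz, 148 Hz.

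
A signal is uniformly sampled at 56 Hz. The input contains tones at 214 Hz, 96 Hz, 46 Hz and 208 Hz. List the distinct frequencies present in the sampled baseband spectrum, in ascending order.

fs/2 = 28 Hz.
214 Hz mod fs = 46 Hz.
46 Hz > fs/2 = 28 Hz, folds to fs − 46 Hz = 10 Hz.
96 Hz mod fs = 40 Hz.
40 Hz > fs/2 = 28 Hz, folds to fs − 40 Hz = 16 Hz.
46 Hz > fs/2 = 28 Hz, folds to fs − 46 Hz = 10 Hz.
208 Hz mod fs = 40 Hz.
40 Hz > fs/2 = 28 Hz, folds to fs − 40 Hz = 16 Hz.
Distinct values: {10 Hz, 16 Hz}.

10 Hz, 16 Hz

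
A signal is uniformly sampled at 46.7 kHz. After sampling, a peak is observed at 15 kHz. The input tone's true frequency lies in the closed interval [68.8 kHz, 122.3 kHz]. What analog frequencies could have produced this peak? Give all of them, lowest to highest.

78.4 kHz, 108.4 kHz

Frequencies that alias to 15 kHz are k·fs ± 15 kHz for integer k ≥ 0.
k=0: 15 kHz.
k=1: 31.7 kHz, 61.7 kHz.
k=2: 78.4 kHz, 108.4 kHz.
k=3: 125.1 kHz, 155.1 kHz.
Within [68.8 kHz, 122.3 kHz]: 78.4 kHz, 108.4 kHz.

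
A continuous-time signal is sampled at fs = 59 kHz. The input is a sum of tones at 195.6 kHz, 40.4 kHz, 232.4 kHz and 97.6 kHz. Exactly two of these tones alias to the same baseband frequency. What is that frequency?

fs/2 = 29.5 kHz.
195.6 kHz mod fs = 18.6 kHz.
18.6 kHz ≤ fs/2 = 29.5 kHz, appears at 18.6 kHz.
40.4 kHz > fs/2 = 29.5 kHz, folds to fs − 40.4 kHz = 18.6 kHz.
232.4 kHz mod fs = 55.4 kHz.
55.4 kHz > fs/2 = 29.5 kHz, folds to fs − 55.4 kHz = 3.6 kHz.
97.6 kHz mod fs = 38.6 kHz.
38.6 kHz > fs/2 = 29.5 kHz, folds to fs − 38.6 kHz = 20.4 kHz.
40.4 kHz and 195.6 kHz both map to 18.6 kHz.

18.6 kHz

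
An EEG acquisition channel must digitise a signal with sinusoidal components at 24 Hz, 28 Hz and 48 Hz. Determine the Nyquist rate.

Highest-frequency component: 48 Hz.
Nyquist rate = 2 × 48 Hz = 96 Hz.

96 Hz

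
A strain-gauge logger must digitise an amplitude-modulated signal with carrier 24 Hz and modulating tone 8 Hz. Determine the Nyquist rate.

AM sidebands sit at fc ± fm = 16 Hz and 32 Hz.
Highest-frequency component: 32 Hz.
Nyquist rate = 2 × 32 Hz = 64 Hz.

64 Hz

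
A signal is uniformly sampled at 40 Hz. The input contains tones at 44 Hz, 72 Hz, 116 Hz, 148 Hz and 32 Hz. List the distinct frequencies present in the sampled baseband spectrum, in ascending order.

fs/2 = 20 Hz.
44 Hz mod fs = 4 Hz.
4 Hz ≤ fs/2 = 20 Hz, appears at 4 Hz.
72 Hz mod fs = 32 Hz.
32 Hz > fs/2 = 20 Hz, folds to fs − 32 Hz = 8 Hz.
116 Hz mod fs = 36 Hz.
36 Hz > fs/2 = 20 Hz, folds to fs − 36 Hz = 4 Hz.
148 Hz mod fs = 28 Hz.
28 Hz > fs/2 = 20 Hz, folds to fs − 28 Hz = 12 Hz.
32 Hz > fs/2 = 20 Hz, folds to fs − 32 Hz = 8 Hz.
Distinct values: {4 Hz, 8 Hz, 12 Hz}.

4 Hz, 8 Hz, 12 Hz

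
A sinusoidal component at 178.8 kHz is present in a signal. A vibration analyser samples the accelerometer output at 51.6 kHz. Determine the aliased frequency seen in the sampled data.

178.8 kHz mod fs = 24 kHz.
24 kHz ≤ fs/2 = 25.8 kHz, appears at 24 kHz.

24 kHz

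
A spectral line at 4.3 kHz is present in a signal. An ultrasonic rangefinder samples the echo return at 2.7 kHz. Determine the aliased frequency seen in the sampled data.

1.1 kHz

4.3 kHz mod fs = 1.6 kHz.
1.6 kHz > fs/2 = 1.35 kHz, folds to fs − 1.6 kHz = 1.1 kHz.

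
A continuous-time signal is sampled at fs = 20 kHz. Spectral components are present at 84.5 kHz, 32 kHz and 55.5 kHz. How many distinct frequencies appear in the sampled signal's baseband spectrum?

2

fs/2 = 10 kHz.
84.5 kHz mod fs = 4.5 kHz.
4.5 kHz ≤ fs/2 = 10 kHz, appears at 4.5 kHz.
32 kHz mod fs = 12 kHz.
12 kHz > fs/2 = 10 kHz, folds to fs − 12 kHz = 8 kHz.
55.5 kHz mod fs = 15.5 kHz.
15.5 kHz > fs/2 = 10 kHz, folds to fs − 15.5 kHz = 4.5 kHz.
Distinct values: {4.5 kHz, 8 kHz} → 2.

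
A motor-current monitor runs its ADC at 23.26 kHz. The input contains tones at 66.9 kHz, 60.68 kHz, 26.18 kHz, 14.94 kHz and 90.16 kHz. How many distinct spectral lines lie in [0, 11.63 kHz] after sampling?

4

fs/2 = 11.63 kHz.
66.9 kHz mod fs = 20.38 kHz.
20.38 kHz > fs/2 = 11.63 kHz, folds to fs − 20.38 kHz = 2.88 kHz.
60.68 kHz mod fs = 14.16 kHz.
14.16 kHz > fs/2 = 11.63 kHz, folds to fs − 14.16 kHz = 9.1 kHz.
26.18 kHz mod fs = 2.92 kHz.
2.92 kHz ≤ fs/2 = 11.63 kHz, appears at 2.92 kHz.
14.94 kHz > fs/2 = 11.63 kHz, folds to fs − 14.94 kHz = 8.32 kHz.
90.16 kHz mod fs = 20.38 kHz.
20.38 kHz > fs/2 = 11.63 kHz, folds to fs − 20.38 kHz = 2.88 kHz.
Distinct values: {2.88 kHz, 2.92 kHz, 8.32 kHz, 9.1 kHz} → 4.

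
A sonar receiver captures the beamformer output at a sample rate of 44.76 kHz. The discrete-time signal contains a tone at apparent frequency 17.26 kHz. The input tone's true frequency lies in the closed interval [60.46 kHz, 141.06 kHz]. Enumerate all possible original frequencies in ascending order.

62.02 kHz, 72.26 kHz, 106.78 kHz, 117.02 kHz

Frequencies that alias to 17.26 kHz are k·fs ± 17.26 kHz for integer k ≥ 0.
k=0: 17.26 kHz.
k=1: 27.5 kHz, 62.02 kHz.
k=2: 72.26 kHz, 106.78 kHz.
k=3: 117.02 kHz, 151.54 kHz.
k=4: 161.78 kHz, 196.3 kHz.
Within [60.46 kHz, 141.06 kHz]: 62.02 kHz, 72.26 kHz, 106.78 kHz, 117.02 kHz.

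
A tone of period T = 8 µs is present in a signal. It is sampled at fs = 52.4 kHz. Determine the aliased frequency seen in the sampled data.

20.2 kHz

T = 8 µs → f = 1/T = 125 kHz.
125 kHz mod fs = 20.2 kHz.
20.2 kHz ≤ fs/2 = 26.2 kHz, appears at 20.2 kHz.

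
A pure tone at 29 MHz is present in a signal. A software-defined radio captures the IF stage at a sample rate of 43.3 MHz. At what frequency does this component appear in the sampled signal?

29 MHz > fs/2 = 21.65 MHz, folds to fs − 29 MHz = 14.3 MHz.

14.3 MHz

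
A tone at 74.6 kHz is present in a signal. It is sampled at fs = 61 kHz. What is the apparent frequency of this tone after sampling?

13.6 kHz

74.6 kHz mod fs = 13.6 kHz.
13.6 kHz ≤ fs/2 = 30.5 kHz, appears at 13.6 kHz.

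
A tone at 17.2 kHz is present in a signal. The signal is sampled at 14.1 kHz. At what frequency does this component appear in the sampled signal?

17.2 kHz mod fs = 3.1 kHz.
3.1 kHz ≤ fs/2 = 7.05 kHz, appears at 3.1 kHz.

3.1 kHz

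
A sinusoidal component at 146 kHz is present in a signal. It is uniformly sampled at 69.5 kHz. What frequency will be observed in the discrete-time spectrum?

7 kHz

146 kHz mod fs = 7 kHz.
7 kHz ≤ fs/2 = 34.75 kHz, appears at 7 kHz.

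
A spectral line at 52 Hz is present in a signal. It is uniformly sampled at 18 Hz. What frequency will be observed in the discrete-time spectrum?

2 Hz

52 Hz mod fs = 16 Hz.
16 Hz > fs/2 = 9 Hz, folds to fs − 16 Hz = 2 Hz.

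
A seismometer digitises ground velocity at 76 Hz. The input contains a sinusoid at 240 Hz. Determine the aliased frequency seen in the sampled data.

240 Hz mod fs = 12 Hz.
12 Hz ≤ fs/2 = 38 Hz, appears at 12 Hz.

12 Hz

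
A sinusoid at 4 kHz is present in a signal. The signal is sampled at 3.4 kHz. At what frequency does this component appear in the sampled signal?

4 kHz mod fs = 0.6 kHz.
0.6 kHz ≤ fs/2 = 1.7 kHz, appears at 0.6 kHz.

0.6 kHz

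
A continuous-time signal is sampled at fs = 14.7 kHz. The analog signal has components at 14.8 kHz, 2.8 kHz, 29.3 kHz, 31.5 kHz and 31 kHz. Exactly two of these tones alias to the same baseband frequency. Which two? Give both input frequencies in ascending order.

14.8 kHz, 29.3 kHz

fs/2 = 7.35 kHz.
14.8 kHz mod fs = 0.1 kHz.
0.1 kHz ≤ fs/2 = 7.35 kHz, appears at 0.1 kHz.
2.8 kHz ≤ fs/2 = 7.35 kHz, passes unchanged.
29.3 kHz mod fs = 14.6 kHz.
14.6 kHz > fs/2 = 7.35 kHz, folds to fs − 14.6 kHz = 0.1 kHz.
31.5 kHz mod fs = 2.1 kHz.
2.1 kHz ≤ fs/2 = 7.35 kHz, appears at 2.1 kHz.
31 kHz mod fs = 1.6 kHz.
1.6 kHz ≤ fs/2 = 7.35 kHz, appears at 1.6 kHz.
14.8 kHz and 29.3 kHz both map to 0.1 kHz.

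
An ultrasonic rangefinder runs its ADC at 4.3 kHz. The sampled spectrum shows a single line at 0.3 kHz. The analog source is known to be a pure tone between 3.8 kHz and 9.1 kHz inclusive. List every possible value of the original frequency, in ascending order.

Frequencies that alias to 0.3 kHz are k·fs ± 0.3 kHz for integer k ≥ 0.
k=0: 0.3 kHz.
k=1: 4 kHz, 4.6 kHz.
k=2: 8.3 kHz, 8.9 kHz.
k=3: 12.6 kHz, 13.2 kHz.
Within [3.8 kHz, 9.1 kHz]: 4 kHz, 4.6 kHz, 8.3 kHz, 8.9 kHz.

4 kHz, 4.6 kHz, 8.3 kHz, 8.9 kHz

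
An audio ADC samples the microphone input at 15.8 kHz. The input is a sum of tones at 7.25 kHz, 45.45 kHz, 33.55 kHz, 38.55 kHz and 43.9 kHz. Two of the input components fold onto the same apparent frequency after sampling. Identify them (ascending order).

fs/2 = 7.9 kHz.
7.25 kHz ≤ fs/2 = 7.9 kHz, passes unchanged.
45.45 kHz mod fs = 13.85 kHz.
13.85 kHz > fs/2 = 7.9 kHz, folds to fs − 13.85 kHz = 1.95 kHz.
33.55 kHz mod fs = 1.95 kHz.
1.95 kHz ≤ fs/2 = 7.9 kHz, appears at 1.95 kHz.
38.55 kHz mod fs = 6.95 kHz.
6.95 kHz ≤ fs/2 = 7.9 kHz, appears at 6.95 kHz.
43.9 kHz mod fs = 12.3 kHz.
12.3 kHz > fs/2 = 7.9 kHz, folds to fs − 12.3 kHz = 3.5 kHz.
33.55 kHz and 45.45 kHz both map to 1.95 kHz.

33.55 kHz, 45.45 kHz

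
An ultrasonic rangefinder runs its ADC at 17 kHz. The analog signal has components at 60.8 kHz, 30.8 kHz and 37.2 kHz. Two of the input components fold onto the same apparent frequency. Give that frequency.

3.2 kHz

fs/2 = 8.5 kHz.
60.8 kHz mod fs = 9.8 kHz.
9.8 kHz > fs/2 = 8.5 kHz, folds to fs − 9.8 kHz = 7.2 kHz.
30.8 kHz mod fs = 13.8 kHz.
13.8 kHz > fs/2 = 8.5 kHz, folds to fs − 13.8 kHz = 3.2 kHz.
37.2 kHz mod fs = 3.2 kHz.
3.2 kHz ≤ fs/2 = 8.5 kHz, appears at 3.2 kHz.
30.8 kHz and 37.2 kHz both map to 3.2 kHz.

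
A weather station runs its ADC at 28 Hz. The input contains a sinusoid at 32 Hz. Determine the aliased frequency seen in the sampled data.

4 Hz

32 Hz mod fs = 4 Hz.
4 Hz ≤ fs/2 = 14 Hz, appears at 4 Hz.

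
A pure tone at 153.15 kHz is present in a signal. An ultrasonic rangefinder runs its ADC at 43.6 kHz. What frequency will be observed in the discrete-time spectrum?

21.25 kHz

153.15 kHz mod fs = 22.35 kHz.
22.35 kHz > fs/2 = 21.8 kHz, folds to fs − 22.35 kHz = 21.25 kHz.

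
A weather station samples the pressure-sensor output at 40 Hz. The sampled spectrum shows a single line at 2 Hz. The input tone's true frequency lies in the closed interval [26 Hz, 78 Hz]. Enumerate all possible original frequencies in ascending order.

Frequencies that alias to 2 Hz are k·fs ± 2 Hz for integer k ≥ 0.
k=0: 2 Hz.
k=1: 38 Hz, 42 Hz.
k=2: 78 Hz, 82 Hz.
k=3: 118 Hz, 122 Hz.
Within [26 Hz, 78 Hz]: 38 Hz, 42 Hz, 78 Hz.

38 Hz, 42 Hz, 78 Hz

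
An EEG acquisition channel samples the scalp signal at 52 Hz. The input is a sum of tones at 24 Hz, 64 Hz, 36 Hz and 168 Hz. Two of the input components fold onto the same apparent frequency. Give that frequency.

12 Hz

fs/2 = 26 Hz.
24 Hz ≤ fs/2 = 26 Hz, passes unchanged.
64 Hz mod fs = 12 Hz.
12 Hz ≤ fs/2 = 26 Hz, appears at 12 Hz.
36 Hz > fs/2 = 26 Hz, folds to fs − 36 Hz = 16 Hz.
168 Hz mod fs = 12 Hz.
12 Hz ≤ fs/2 = 26 Hz, appears at 12 Hz.
64 Hz and 168 Hz both map to 12 Hz.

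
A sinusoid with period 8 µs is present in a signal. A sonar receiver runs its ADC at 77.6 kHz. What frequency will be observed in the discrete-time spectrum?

T = 8 µs → f = 1/T = 125 kHz.
125 kHz mod fs = 47.4 kHz.
47.4 kHz > fs/2 = 38.8 kHz, folds to fs − 47.4 kHz = 30.2 kHz.

30.2 kHz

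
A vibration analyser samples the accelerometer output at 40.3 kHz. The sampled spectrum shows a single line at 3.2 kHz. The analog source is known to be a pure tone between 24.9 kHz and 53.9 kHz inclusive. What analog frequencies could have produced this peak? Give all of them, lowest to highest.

Frequencies that alias to 3.2 kHz are k·fs ± 3.2 kHz for integer k ≥ 0.
k=0: 3.2 kHz.
k=1: 37.1 kHz, 43.5 kHz.
k=2: 77.4 kHz, 83.8 kHz.
Within [24.9 kHz, 53.9 kHz]: 37.1 kHz, 43.5 kHz.

37.1 kHz, 43.5 kHz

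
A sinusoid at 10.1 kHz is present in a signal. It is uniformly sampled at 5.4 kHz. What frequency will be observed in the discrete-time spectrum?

0.7 kHz

10.1 kHz mod fs = 4.7 kHz.
4.7 kHz > fs/2 = 2.7 kHz, folds to fs − 4.7 kHz = 0.7 kHz.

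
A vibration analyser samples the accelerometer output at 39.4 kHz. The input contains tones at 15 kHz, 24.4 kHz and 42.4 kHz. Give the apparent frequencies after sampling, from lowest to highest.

fs/2 = 19.7 kHz.
15 kHz ≤ fs/2 = 19.7 kHz, passes unchanged.
24.4 kHz > fs/2 = 19.7 kHz, folds to fs − 24.4 kHz = 15 kHz.
42.4 kHz mod fs = 3 kHz.
3 kHz ≤ fs/2 = 19.7 kHz, appears at 3 kHz.
Distinct values: {3 kHz, 15 kHz}.

3 kHz, 15 kHz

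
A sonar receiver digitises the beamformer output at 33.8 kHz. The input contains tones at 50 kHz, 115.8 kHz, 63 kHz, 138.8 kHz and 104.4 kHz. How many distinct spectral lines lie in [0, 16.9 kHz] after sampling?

fs/2 = 16.9 kHz.
50 kHz mod fs = 16.2 kHz.
16.2 kHz ≤ fs/2 = 16.9 kHz, appears at 16.2 kHz.
115.8 kHz mod fs = 14.4 kHz.
14.4 kHz ≤ fs/2 = 16.9 kHz, appears at 14.4 kHz.
63 kHz mod fs = 29.2 kHz.
29.2 kHz > fs/2 = 16.9 kHz, folds to fs − 29.2 kHz = 4.6 kHz.
138.8 kHz mod fs = 3.6 kHz.
3.6 kHz ≤ fs/2 = 16.9 kHz, appears at 3.6 kHz.
104.4 kHz mod fs = 3 kHz.
3 kHz ≤ fs/2 = 16.9 kHz, appears at 3 kHz.
Distinct values: {3 kHz, 3.6 kHz, 4.6 kHz, 14.4 kHz, 16.2 kHz} → 5.

5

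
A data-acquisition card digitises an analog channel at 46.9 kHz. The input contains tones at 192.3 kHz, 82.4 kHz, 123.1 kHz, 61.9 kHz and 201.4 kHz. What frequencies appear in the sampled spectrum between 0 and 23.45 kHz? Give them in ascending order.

4.7 kHz, 11.4 kHz, 13.8 kHz, 15 kHz, 17.6 kHz

fs/2 = 23.45 kHz.
192.3 kHz mod fs = 4.7 kHz.
4.7 kHz ≤ fs/2 = 23.45 kHz, appears at 4.7 kHz.
82.4 kHz mod fs = 35.5 kHz.
35.5 kHz > fs/2 = 23.45 kHz, folds to fs − 35.5 kHz = 11.4 kHz.
123.1 kHz mod fs = 29.3 kHz.
29.3 kHz > fs/2 = 23.45 kHz, folds to fs − 29.3 kHz = 17.6 kHz.
61.9 kHz mod fs = 15 kHz.
15 kHz ≤ fs/2 = 23.45 kHz, appears at 15 kHz.
201.4 kHz mod fs = 13.8 kHz.
13.8 kHz ≤ fs/2 = 23.45 kHz, appears at 13.8 kHz.
Distinct values: {4.7 kHz, 11.4 kHz, 13.8 kHz, 15 kHz, 17.6 kHz}.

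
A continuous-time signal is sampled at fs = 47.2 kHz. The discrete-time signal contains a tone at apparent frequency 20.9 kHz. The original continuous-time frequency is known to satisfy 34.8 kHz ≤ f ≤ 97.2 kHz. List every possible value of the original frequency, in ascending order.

Frequencies that alias to 20.9 kHz are k·fs ± 20.9 kHz for integer k ≥ 0.
k=0: 20.9 kHz.
k=1: 26.3 kHz, 68.1 kHz.
k=2: 73.5 kHz, 115.3 kHz.
k=3: 120.7 kHz, 162.5 kHz.
Within [34.8 kHz, 97.2 kHz]: 68.1 kHz, 73.5 kHz.

68.1 kHz, 73.5 kHz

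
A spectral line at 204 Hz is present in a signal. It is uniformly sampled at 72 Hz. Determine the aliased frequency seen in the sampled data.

12 Hz

204 Hz mod fs = 60 Hz.
60 Hz > fs/2 = 36 Hz, folds to fs − 60 Hz = 12 Hz.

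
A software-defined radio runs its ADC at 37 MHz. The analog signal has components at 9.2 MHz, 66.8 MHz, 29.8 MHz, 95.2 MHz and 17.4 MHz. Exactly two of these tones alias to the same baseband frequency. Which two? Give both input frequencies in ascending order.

29.8 MHz, 66.8 MHz

fs/2 = 18.5 MHz.
9.2 MHz ≤ fs/2 = 18.5 MHz, passes unchanged.
66.8 MHz mod fs = 29.8 MHz.
29.8 MHz > fs/2 = 18.5 MHz, folds to fs − 29.8 MHz = 7.2 MHz.
29.8 MHz > fs/2 = 18.5 MHz, folds to fs − 29.8 MHz = 7.2 MHz.
95.2 MHz mod fs = 21.2 MHz.
21.2 MHz > fs/2 = 18.5 MHz, folds to fs − 21.2 MHz = 15.8 MHz.
17.4 MHz ≤ fs/2 = 18.5 MHz, passes unchanged.
29.8 MHz and 66.8 MHz both map to 7.2 MHz.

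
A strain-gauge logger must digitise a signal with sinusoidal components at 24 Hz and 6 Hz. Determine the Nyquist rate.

48 Hz

Highest-frequency component: 24 Hz.
Nyquist rate = 2 × 24 Hz = 48 Hz.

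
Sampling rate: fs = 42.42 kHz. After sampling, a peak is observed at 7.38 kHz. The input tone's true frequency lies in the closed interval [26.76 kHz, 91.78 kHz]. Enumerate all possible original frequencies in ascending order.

35.04 kHz, 49.8 kHz, 77.46 kHz

Frequencies that alias to 7.38 kHz are k·fs ± 7.38 kHz for integer k ≥ 0.
k=0: 7.38 kHz.
k=1: 35.04 kHz, 49.8 kHz.
k=2: 77.46 kHz, 92.22 kHz.
k=3: 119.88 kHz, 134.64 kHz.
Within [26.76 kHz, 91.78 kHz]: 35.04 kHz, 49.8 kHz, 77.46 kHz.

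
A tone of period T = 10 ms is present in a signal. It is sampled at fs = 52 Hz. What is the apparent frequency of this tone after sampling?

T = 10 ms → f = 1/T = 100 Hz.
100 Hz mod fs = 48 Hz.
48 Hz > fs/2 = 26 Hz, folds to fs − 48 Hz = 4 Hz.

4 Hz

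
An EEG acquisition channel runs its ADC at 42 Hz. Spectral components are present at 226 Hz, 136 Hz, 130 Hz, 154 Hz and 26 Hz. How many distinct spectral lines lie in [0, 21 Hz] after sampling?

fs/2 = 21 Hz.
226 Hz mod fs = 16 Hz.
16 Hz ≤ fs/2 = 21 Hz, appears at 16 Hz.
136 Hz mod fs = 10 Hz.
10 Hz ≤ fs/2 = 21 Hz, appears at 10 Hz.
130 Hz mod fs = 4 Hz.
4 Hz ≤ fs/2 = 21 Hz, appears at 4 Hz.
154 Hz mod fs = 28 Hz.
28 Hz > fs/2 = 21 Hz, folds to fs − 28 Hz = 14 Hz.
26 Hz > fs/2 = 21 Hz, folds to fs − 26 Hz = 16 Hz.
Distinct values: {4 Hz, 10 Hz, 14 Hz, 16 Hz} → 4.

4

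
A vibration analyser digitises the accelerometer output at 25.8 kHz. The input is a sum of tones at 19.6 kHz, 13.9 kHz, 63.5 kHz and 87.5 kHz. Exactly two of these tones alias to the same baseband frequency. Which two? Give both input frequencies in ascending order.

13.9 kHz, 63.5 kHz

fs/2 = 12.9 kHz.
19.6 kHz > fs/2 = 12.9 kHz, folds to fs − 19.6 kHz = 6.2 kHz.
13.9 kHz > fs/2 = 12.9 kHz, folds to fs − 13.9 kHz = 11.9 kHz.
63.5 kHz mod fs = 11.9 kHz.
11.9 kHz ≤ fs/2 = 12.9 kHz, appears at 11.9 kHz.
87.5 kHz mod fs = 10.1 kHz.
10.1 kHz ≤ fs/2 = 12.9 kHz, appears at 10.1 kHz.
13.9 kHz and 63.5 kHz both map to 11.9 kHz.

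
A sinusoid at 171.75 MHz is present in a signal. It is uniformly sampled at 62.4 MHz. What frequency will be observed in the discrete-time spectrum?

171.75 MHz mod fs = 46.95 MHz.
46.95 MHz > fs/2 = 31.2 MHz, folds to fs − 46.95 MHz = 15.45 MHz.

15.45 MHz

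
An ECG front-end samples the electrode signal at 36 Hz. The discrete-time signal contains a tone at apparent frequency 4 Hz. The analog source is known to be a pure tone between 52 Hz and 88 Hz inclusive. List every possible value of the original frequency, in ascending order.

68 Hz, 76 Hz

Frequencies that alias to 4 Hz are k·fs ± 4 Hz for integer k ≥ 0.
k=0: 4 Hz.
k=1: 32 Hz, 40 Hz.
k=2: 68 Hz, 76 Hz.
k=3: 104 Hz, 112 Hz.
Within [52 Hz, 88 Hz]: 68 Hz, 76 Hz.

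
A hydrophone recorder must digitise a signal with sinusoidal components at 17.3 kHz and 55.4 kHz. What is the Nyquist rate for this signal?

110.8 kHz

Highest-frequency component: 55.4 kHz.
Nyquist rate = 2 × 55.4 kHz = 110.8 kHz.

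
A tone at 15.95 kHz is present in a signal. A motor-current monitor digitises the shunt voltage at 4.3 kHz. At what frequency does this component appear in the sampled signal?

1.25 kHz

15.95 kHz mod fs = 3.05 kHz.
3.05 kHz > fs/2 = 2.15 kHz, folds to fs − 3.05 kHz = 1.25 kHz.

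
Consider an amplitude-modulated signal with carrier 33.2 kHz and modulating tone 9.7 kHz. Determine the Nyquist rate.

AM sidebands sit at fc ± fm = 23.5 kHz and 42.9 kHz.
Highest-frequency component: 42.9 kHz.
Nyquist rate = 2 × 42.9 kHz = 85.8 kHz.

85.8 kHz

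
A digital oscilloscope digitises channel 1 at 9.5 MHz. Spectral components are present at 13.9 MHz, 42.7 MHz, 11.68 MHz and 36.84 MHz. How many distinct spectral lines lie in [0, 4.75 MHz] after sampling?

4

fs/2 = 4.75 MHz.
13.9 MHz mod fs = 4.4 MHz.
4.4 MHz ≤ fs/2 = 4.75 MHz, appears at 4.4 MHz.
42.7 MHz mod fs = 4.7 MHz.
4.7 MHz ≤ fs/2 = 4.75 MHz, appears at 4.7 MHz.
11.68 MHz mod fs = 2.18 MHz.
2.18 MHz ≤ fs/2 = 4.75 MHz, appears at 2.18 MHz.
36.84 MHz mod fs = 8.34 MHz.
8.34 MHz > fs/2 = 4.75 MHz, folds to fs − 8.34 MHz = 1.16 MHz.
Distinct values: {1.16 MHz, 2.18 MHz, 4.4 MHz, 4.7 MHz} → 4.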